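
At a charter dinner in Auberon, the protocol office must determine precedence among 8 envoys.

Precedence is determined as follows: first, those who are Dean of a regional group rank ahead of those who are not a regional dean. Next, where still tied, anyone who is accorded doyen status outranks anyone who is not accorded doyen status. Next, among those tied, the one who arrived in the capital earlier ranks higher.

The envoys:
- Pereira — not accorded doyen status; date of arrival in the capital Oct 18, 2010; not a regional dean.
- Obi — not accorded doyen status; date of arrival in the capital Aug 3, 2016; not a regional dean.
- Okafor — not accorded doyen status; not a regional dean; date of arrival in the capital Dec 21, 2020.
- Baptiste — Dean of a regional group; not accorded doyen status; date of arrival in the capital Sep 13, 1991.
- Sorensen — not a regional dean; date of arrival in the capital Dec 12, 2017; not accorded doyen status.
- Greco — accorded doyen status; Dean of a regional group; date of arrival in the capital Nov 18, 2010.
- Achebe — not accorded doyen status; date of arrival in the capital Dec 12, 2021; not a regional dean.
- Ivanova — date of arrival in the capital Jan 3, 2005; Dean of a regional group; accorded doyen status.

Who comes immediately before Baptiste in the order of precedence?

By the first rule: Ivanova, Greco and Baptiste (each Dean of a regional group); then Pereira, Obi, Sorensen, Okafor and Achebe (each not a regional dean).
Among Ivanova, Greco and Baptiste, accorded doyen status before not accorded doyen status: Ivanova and Greco (accorded doyen status) before Baptiste (not accorded doyen status).
Among Ivanova and Greco, by date of arrival in the capital (earlier first): Ivanova (Jan 3, 2005) before Greco (Nov 18, 2010).
Pereira, Obi, Sorensen, Okafor and Achebe are each not accorded doyen status, so the next rule applies.
Among Pereira, Obi, Sorensen, Okafor and Achebe, by date of arrival in the capital (earlier first): Pereira (Oct 18, 2010) before Obi (Aug 3, 2016) before Sorensen (Dec 12, 2017) before Okafor (Dec 21, 2020) before Achebe (Dec 12, 2021).
Order: Ivanova, Greco, Baptiste, Pereira, Obi, Sorensen, Okafor, Achebe.

Greco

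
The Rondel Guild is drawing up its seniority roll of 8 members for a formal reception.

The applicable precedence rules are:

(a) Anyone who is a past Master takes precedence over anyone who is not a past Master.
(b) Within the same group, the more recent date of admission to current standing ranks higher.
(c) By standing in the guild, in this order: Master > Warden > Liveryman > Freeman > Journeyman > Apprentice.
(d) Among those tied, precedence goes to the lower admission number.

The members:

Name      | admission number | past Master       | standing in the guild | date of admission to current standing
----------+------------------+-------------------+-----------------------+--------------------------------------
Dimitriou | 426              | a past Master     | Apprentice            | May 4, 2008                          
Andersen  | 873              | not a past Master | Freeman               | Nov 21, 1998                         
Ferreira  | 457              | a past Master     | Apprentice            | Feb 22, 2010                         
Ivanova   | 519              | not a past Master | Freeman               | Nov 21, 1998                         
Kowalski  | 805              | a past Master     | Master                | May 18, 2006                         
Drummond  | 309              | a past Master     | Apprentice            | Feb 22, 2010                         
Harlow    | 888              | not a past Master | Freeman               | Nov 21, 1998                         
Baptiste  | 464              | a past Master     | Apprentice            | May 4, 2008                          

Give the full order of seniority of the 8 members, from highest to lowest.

By the first rule: Drummond, Ferreira, Dimitriou, Baptiste and Kowalski (each a past Master); then Ivanova, Andersen and Harlow (each not a past Master).
Among Drummond, Ferreira, Dimitriou, Baptiste and Kowalski, by date of admission to current standing (later first): Drummond and Ferreira (Feb 22, 2010) before Dimitriou and Baptiste (May 4, 2008) before Kowalski (May 18, 2006).
Drummond and Ferreira are each Apprentice, so the next rule applies.
Among Drummond and Ferreira, by admission number (lower first): Drummond (309) before Ferreira (457).
Dimitriou and Baptiste are each Apprentice, so the next rule applies.
Among Dimitriou and Baptiste, by admission number (lower first): Dimitriou (426) before Baptiste (464).
Ivanova, Andersen and Harlow all have date of admission to current standing Nov 21, 1998, so the next rule applies.
Ivanova, Andersen and Harlow are each Freeman, so the next rule applies.
Among Ivanova, Andersen and Harlow, by admission number (lower first): Ivanova (519) before Andersen (873) before Harlow (888).
Full order: Drummond, Ferreira, Dimitriou, Baptiste, Kowalski, Ivanova, Andersen, Harlow.

Drummond, Ferreira, Dimitriou, Baptiste, Kowalski, Ivanova, Andersen, Harlow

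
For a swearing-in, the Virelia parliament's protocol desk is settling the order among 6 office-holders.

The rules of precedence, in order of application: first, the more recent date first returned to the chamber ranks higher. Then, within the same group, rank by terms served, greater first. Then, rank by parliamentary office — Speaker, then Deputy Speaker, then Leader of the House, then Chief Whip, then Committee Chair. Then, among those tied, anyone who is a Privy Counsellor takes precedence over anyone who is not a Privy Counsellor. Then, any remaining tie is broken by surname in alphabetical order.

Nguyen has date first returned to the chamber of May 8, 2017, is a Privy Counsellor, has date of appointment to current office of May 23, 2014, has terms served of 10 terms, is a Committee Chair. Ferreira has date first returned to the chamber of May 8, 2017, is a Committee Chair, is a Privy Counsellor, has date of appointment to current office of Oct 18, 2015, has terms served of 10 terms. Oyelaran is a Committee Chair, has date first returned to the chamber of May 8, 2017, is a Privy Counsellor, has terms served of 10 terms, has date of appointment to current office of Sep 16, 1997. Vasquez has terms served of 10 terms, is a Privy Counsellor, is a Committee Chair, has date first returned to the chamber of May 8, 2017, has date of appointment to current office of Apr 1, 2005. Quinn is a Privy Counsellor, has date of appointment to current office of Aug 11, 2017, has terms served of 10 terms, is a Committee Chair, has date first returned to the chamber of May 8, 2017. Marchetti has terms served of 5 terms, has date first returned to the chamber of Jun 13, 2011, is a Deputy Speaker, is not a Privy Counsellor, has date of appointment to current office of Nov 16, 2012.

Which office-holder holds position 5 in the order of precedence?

By date first returned to the chamber (later first): Ferreira, Nguyen, Oyelaran, Quinn and Vasquez (each May 8, 2017); then Marchetti (Jun 13, 2011).
Ferreira, Nguyen, Oyelaran, Quinn and Vasquez all have terms served 10 terms, so the next rule applies.
Ferreira, Nguyen, Oyelaran, Quinn and Vasquez are each Committee Chair, so the next rule applies.
Ferreira, Nguyen, Oyelaran, Quinn and Vasquez are each a Privy Counsellor, so the next rule applies.
Among Ferreira, Nguyen, Oyelaran, Quinn and Vasquez, alphabetically by surname: Ferreira before Nguyen before Oyelaran before Quinn before Vasquez.
Order: Ferreira, Nguyen, Oyelaran, Quinn, Vasquez, Marchetti.

Vasquez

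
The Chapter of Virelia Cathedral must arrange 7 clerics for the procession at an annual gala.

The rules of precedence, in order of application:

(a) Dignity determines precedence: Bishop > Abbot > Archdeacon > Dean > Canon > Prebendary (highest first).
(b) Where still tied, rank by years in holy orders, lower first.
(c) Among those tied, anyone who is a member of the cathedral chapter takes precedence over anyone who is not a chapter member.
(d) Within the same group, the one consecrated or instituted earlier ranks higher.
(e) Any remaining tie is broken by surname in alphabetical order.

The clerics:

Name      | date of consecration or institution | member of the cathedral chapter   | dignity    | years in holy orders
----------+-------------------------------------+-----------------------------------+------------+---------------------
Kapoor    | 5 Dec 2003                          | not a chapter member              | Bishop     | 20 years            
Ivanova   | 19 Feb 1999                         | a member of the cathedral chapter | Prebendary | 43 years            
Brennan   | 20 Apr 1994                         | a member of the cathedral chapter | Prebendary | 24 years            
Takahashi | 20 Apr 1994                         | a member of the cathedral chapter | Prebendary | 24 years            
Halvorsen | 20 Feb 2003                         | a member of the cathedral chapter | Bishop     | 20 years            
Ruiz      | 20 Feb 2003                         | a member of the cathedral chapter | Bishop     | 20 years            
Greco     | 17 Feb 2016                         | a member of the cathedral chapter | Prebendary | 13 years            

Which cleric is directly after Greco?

Brennan

By dignity: Halvorsen, Ruiz and Kapoor (Bishop); then Greco, Brennan, Takahashi and Ivanova (Prebendary).
Halvorsen, Ruiz and Kapoor all have years in holy orders 20 years, so the next rule applies.
Among Halvorsen, Ruiz and Kapoor, a member of the cathedral chapter before not a chapter member: Halvorsen and Ruiz (a member of the cathedral chapter) before Kapoor (not a chapter member).
Halvorsen and Ruiz both have date of consecration or institution 20 Feb 2003, so the next rule applies.
Among Halvorsen and Ruiz, alphabetically by surname: Halvorsen before Ruiz.
Among Greco, Brennan, Takahashi and Ivanova, by years in holy orders (lower first): Greco (13 years) before Brennan and Takahashi (24 years) before Ivanova (43 years).
Brennan and Takahashi are each a member of the cathedral chapter, so the next rule applies.
Brennan and Takahashi both have date of consecration or institution 20 Apr 1994, so the next rule applies.
Among Brennan and Takahashi, alphabetically by surname: Brennan before Takahashi.
Order: Halvorsen, Ruiz, Kapoor, Greco, Brennan, Takahashi, Ivanova.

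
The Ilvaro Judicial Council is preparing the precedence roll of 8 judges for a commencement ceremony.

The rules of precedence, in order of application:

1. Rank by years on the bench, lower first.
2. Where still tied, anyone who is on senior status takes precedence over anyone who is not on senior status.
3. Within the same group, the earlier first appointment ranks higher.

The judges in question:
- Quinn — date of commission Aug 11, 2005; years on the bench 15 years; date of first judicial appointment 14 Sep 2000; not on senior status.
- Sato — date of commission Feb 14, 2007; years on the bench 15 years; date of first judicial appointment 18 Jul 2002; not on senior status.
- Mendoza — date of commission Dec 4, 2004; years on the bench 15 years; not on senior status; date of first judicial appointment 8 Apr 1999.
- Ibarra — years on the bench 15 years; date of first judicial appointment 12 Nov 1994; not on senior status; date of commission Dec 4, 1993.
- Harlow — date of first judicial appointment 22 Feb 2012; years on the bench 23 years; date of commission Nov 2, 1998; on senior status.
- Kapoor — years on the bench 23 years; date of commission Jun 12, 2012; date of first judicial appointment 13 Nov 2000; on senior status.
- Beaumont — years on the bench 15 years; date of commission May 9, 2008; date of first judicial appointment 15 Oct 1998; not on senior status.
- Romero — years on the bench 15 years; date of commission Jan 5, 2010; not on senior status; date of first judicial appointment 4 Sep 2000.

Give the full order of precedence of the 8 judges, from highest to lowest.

By years on the bench (lower first): Ibarra, Beaumont, Mendoza, Romero, Quinn and Sato (each 15 years); then Kapoor and Harlow (both 23 years).
Ibarra, Beaumont, Mendoza, Romero, Quinn and Sato are each not on senior status, so the next rule applies.
Among Ibarra, Beaumont, Mendoza, Romero, Quinn and Sato, by date of first judicial appointment (earlier first): Ibarra (12 Nov 1994) before Beaumont (15 Oct 1998) before Mendoza (8 Apr 1999) before Romero (4 Sep 2000) before Quinn (14 Sep 2000) before Sato (18 Jul 2002).
Kapoor and Harlow are each on senior status, so the next rule applies.
Among Kapoor and Harlow, by date of first judicial appointment (earlier first): Kapoor (13 Nov 2000) before Harlow (22 Feb 2012).
Full order: Ibarra, Beaumont, Mendoza, Romero, Quinn, Sato, Kapoor, Harlow.

Ibarra, Beaumont, Mendoza, Romero, Quinn, Sato, Kapoor, Harlow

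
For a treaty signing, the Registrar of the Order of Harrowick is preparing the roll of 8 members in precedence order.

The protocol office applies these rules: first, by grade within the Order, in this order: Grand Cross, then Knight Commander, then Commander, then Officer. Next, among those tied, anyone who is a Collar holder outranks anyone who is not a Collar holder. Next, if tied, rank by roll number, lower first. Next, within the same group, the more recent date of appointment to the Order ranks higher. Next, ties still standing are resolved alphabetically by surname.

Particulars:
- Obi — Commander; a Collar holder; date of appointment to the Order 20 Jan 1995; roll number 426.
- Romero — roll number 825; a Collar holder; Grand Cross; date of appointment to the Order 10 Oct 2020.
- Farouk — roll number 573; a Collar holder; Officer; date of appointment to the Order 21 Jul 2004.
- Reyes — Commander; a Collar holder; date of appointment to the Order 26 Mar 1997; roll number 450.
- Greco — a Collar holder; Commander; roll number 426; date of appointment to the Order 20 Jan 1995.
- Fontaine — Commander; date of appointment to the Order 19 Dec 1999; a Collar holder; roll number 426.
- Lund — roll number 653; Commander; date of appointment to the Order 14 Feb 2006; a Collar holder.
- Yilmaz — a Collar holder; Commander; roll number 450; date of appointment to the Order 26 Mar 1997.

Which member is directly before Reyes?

By grade within the Order: Romero (Grand Cross); then Fontaine, Greco, Obi, Reyes, Yilmaz and Lund (Commander); then Farouk (Officer).
Fontaine, Greco, Obi, Reyes, Yilmaz and Lund are each a Collar holder, so the next rule applies.
Among Fontaine, Greco, Obi, Reyes, Yilmaz and Lund, by roll number (lower first): Fontaine, Greco and Obi (426) before Reyes and Yilmaz (450) before Lund (653).
Among Fontaine, Greco and Obi, by date of appointment to the Order (later first): Fontaine (19 Dec 1999) before Greco and Obi (20 Jan 1995).
Among Greco and Obi, alphabetically by surname: Greco before Obi.
Reyes and Yilmaz both have date of appointment to the Order 26 Mar 1997, so the next rule applies.
Among Reyes and Yilmaz, alphabetically by surname: Reyes before Yilmaz.
Order: Romero, Fontaine, Greco, Obi, Reyes, Yilmaz, Lund, Farouk.

Obi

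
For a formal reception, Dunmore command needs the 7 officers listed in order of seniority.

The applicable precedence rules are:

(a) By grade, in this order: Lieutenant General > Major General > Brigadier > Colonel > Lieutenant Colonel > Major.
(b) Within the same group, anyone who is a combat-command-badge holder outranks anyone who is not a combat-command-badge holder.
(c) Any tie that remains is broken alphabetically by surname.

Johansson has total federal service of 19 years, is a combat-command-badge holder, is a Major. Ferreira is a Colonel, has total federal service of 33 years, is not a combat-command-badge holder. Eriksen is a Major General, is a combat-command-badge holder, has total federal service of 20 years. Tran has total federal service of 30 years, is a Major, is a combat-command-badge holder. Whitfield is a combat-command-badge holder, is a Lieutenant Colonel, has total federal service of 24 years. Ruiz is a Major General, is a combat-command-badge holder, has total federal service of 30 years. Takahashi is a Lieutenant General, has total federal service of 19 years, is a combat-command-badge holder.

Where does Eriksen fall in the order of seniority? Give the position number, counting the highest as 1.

2

By grade: Takahashi (Lieutenant General); then Eriksen and Ruiz (Major General); then Ferreira (Colonel); then Whitfield (Lieutenant Colonel); then Johansson and Tran (Major).
Eriksen and Ruiz are each a combat-command-badge holder, so the next rule applies.
Among Eriksen and Ruiz, alphabetically by surname: Eriksen before Ruiz.
Johansson and Tran are each a combat-command-badge holder, so the next rule applies.
Among Johansson and Tran, alphabetically by surname: Johansson before Tran.
Order: Takahashi, Eriksen, Ruiz, Ferreira, Whitfield, Johansson, Tran. So position 2.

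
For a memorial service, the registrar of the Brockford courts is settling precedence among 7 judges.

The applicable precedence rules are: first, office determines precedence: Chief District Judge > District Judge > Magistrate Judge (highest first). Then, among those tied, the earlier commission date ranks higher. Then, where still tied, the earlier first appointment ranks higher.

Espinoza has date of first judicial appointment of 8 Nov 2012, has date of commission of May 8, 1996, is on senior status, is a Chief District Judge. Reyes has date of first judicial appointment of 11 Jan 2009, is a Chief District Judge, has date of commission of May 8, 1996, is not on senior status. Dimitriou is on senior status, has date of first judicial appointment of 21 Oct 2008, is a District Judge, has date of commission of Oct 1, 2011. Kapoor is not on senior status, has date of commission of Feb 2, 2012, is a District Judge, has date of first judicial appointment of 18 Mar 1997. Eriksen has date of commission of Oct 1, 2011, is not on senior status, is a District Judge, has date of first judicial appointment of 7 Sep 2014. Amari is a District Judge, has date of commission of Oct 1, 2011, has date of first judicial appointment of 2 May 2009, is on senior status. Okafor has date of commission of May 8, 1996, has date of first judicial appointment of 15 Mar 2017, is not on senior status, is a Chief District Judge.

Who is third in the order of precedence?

Okafor

By office: Reyes, Espinoza and Okafor (Chief District Judge); then Dimitriou, Amari, Eriksen and Kapoor (District Judge).
Reyes, Espinoza and Okafor all have date of commission May 8, 1996, so the next rule applies.
Among Reyes, Espinoza and Okafor, by date of first judicial appointment (earlier first): Reyes (11 Jan 2009) before Espinoza (8 Nov 2012) before Okafor (15 Mar 2017).
Among Dimitriou, Amari, Eriksen and Kapoor, by date of commission (earlier first): Dimitriou, Amari and Eriksen (Oct 1, 2011) before Kapoor (Feb 2, 2012).
Among Dimitriou, Amari and Eriksen, by date of first judicial appointment (earlier first): Dimitriou (21 Oct 2008) before Amari (2 May 2009) before Eriksen (7 Sep 2014).
Order: Reyes, Espinoza, Okafor, Dimitriou, Amari, Eriksen, Kapoor.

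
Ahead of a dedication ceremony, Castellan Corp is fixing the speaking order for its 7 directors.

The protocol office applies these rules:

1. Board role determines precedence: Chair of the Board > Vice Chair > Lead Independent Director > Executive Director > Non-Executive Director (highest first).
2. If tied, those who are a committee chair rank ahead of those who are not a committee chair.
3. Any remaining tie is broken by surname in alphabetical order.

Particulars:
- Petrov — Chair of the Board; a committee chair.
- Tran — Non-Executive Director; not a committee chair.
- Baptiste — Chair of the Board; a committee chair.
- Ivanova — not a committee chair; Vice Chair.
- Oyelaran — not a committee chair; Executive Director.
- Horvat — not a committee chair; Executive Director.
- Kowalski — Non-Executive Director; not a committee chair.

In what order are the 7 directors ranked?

By board role: Baptiste and Petrov (Chair of the Board); then Ivanova (Vice Chair); then Horvat and Oyelaran (Executive Director); then Kowalski and Tran (Non-Executive Director).
Baptiste and Petrov are each a committee chair, so the next rule applies.
Among Baptiste and Petrov, alphabetically by surname: Baptiste before Petrov.
Horvat and Oyelaran are each not a committee chair, so the next rule applies.
Among Horvat and Oyelaran, alphabetically by surname: Horvat before Oyelaran.
Kowalski and Tran are each not a committee chair, so the next rule applies.
Among Kowalski and Tran, alphabetically by surname: Kowalski before Tran.
Full order: Baptiste, Petrov, Ivanova, Horvat, Oyelaran, Kowalski, Tran.

Baptiste, Petrov, Ivanova, Horvat, Oyelaran, Kowalski, Tran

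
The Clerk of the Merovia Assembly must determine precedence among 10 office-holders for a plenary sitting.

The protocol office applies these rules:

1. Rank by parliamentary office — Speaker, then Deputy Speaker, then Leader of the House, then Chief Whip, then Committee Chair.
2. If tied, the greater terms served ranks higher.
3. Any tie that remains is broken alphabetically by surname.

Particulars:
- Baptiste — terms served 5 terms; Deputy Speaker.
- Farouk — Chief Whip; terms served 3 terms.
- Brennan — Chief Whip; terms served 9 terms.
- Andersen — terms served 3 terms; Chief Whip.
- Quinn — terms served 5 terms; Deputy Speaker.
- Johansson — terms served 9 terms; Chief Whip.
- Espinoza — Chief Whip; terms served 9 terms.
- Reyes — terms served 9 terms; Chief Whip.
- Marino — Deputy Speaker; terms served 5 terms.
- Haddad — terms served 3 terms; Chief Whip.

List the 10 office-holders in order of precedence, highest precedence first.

Baptiste, Marino, Quinn, Brennan, Espinoza, Johansson, Reyes, Andersen, Farouk, Haddad

By parliamentary office: Baptiste, Marino and Quinn (Deputy Speaker); then Brennan, Espinoza, Johansson, Reyes, Andersen, Farouk and Haddad (Chief Whip).
Baptiste, Marino and Quinn all have terms served 5 terms, so the next rule applies.
Among Baptiste, Marino and Quinn, alphabetically by surname: Baptiste before Marino before Quinn.
Among Brennan, Espinoza, Johansson, Reyes, Andersen, Farouk and Haddad, by terms served (higher first): Brennan, Espinoza, Johansson and Reyes (9 terms) before Andersen, Farouk and Haddad (3 terms).
Among Brennan, Espinoza, Johansson and Reyes, alphabetically by surname: Brennan before Espinoza before Johansson before Reyes.
Among Andersen, Farouk and Haddad, alphabetically by surname: Andersen before Farouk before Haddad.
Full order: Baptiste, Marino, Quinn, Brennan, Espinoza, Johansson, Reyes, Andersen, Farouk, Haddad.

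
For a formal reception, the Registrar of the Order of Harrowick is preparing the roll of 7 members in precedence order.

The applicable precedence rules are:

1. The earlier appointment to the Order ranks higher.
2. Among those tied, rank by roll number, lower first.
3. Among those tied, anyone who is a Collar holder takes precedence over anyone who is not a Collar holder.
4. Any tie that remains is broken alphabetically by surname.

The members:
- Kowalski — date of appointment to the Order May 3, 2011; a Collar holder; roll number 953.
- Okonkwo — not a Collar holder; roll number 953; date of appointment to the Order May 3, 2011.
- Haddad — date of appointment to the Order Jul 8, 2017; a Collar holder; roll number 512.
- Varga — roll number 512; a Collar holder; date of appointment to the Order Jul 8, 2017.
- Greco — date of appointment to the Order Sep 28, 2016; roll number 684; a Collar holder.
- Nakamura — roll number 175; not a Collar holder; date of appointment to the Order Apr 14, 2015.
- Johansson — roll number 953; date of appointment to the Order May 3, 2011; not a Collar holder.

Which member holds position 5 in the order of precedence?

Greco

By date of appointment to the Order (earlier first): Kowalski, Johansson and Okonkwo (each May 3, 2011); then Nakamura (Apr 14, 2015); then Greco (Sep 28, 2016); then Haddad and Varga (both Jul 8, 2017).
Kowalski, Johansson and Okonkwo all have roll number 953, so the next rule applies.
Among Kowalski, Johansson and Okonkwo, a Collar holder before not a Collar holder: Kowalski (a Collar holder) before Johansson and Okonkwo (not a Collar holder).
Among Johansson and Okonkwo, alphabetically by surname: Johansson before Okonkwo.
Haddad and Varga both have roll number 512, so the next rule applies.
Haddad and Varga are each a Collar holder, so the next rule applies.
Among Haddad and Varga, alphabetically by surname: Haddad before Varga.
Order: Kowalski, Johansson, Okonkwo, Nakamura, Greco, Haddad, Varga.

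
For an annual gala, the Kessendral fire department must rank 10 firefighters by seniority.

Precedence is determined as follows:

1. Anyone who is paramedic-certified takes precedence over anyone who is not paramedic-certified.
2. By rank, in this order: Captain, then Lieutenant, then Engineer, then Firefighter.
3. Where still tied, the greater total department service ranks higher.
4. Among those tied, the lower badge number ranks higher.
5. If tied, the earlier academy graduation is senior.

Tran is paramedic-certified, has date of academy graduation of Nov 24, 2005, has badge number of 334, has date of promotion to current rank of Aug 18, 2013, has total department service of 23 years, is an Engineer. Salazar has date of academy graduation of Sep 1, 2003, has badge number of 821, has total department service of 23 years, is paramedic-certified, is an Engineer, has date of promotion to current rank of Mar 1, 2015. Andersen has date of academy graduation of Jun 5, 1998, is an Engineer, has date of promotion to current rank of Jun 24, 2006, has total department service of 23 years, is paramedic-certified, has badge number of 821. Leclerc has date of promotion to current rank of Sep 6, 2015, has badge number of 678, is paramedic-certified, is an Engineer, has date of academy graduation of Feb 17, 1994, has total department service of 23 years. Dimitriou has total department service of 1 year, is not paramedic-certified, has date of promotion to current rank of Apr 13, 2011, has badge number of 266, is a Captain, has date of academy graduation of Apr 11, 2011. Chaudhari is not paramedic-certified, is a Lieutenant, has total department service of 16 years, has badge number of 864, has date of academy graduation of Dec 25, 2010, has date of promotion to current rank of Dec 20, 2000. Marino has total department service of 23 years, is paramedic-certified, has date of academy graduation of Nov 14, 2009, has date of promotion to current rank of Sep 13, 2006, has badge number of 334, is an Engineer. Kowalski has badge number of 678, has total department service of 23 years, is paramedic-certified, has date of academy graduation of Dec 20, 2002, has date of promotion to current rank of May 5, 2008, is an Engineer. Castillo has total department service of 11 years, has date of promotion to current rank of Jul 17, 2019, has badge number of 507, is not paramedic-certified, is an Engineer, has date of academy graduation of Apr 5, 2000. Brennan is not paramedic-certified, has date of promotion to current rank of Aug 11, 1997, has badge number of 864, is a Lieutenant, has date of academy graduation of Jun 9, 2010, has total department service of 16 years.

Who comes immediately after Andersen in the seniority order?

By the first rule: Tran, Marino, Leclerc, Kowalski, Andersen and Salazar (each paramedic-certified); then Dimitriou, Brennan, Chaudhari and Castillo (each not paramedic-certified).
Tran, Marino, Leclerc, Kowalski, Andersen and Salazar are each Engineer, so the next rule applies.
Tran, Marino, Leclerc, Kowalski, Andersen and Salazar all have total department service 23 years, so the next rule applies.
Among Tran, Marino, Leclerc, Kowalski, Andersen and Salazar, by badge number (lower first): Tran and Marino (334) before Leclerc and Kowalski (678) before Andersen and Salazar (821).
Among Tran and Marino, by date of academy graduation (earlier first): Tran (Nov 24, 2005) before Marino (Nov 14, 2009).
Among Leclerc and Kowalski, by date of academy graduation (earlier first): Leclerc (Feb 17, 1994) before Kowalski (Dec 20, 2002).
Among Andersen and Salazar, by date of academy graduation (earlier first): Andersen (Jun 5, 1998) before Salazar (Sep 1, 2003).
Among Dimitriou, Brennan, Chaudhari and Castillo, by rank: Dimitriou (Captain) before Brennan and Chaudhari (Lieutenant) before Castillo (Engineer).
Brennan and Chaudhari both have total department service 16 years, so the next rule applies.
Brennan and Chaudhari both have badge number 864, so the next rule applies.
Among Brennan and Chaudhari, by date of academy graduation (earlier first): Brennan (Jun 9, 2010) before Chaudhari (Dec 25, 2010).
Order: Tran, Marino, Leclerc, Kowalski, Andersen, Salazar, Dimitriou, Brennan, Chaudhari, Castillo.

Salazar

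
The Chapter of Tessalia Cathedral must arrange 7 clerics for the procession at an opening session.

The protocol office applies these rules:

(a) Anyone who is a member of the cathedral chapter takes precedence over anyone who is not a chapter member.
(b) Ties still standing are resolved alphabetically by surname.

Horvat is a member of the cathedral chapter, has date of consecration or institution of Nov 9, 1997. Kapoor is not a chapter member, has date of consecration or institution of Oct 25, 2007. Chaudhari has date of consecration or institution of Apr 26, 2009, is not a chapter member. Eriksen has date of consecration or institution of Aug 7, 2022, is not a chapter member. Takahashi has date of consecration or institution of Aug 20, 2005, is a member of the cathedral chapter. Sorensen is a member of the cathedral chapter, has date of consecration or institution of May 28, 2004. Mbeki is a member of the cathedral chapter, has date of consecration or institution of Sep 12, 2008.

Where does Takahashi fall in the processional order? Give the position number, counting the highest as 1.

4

By the first rule: Horvat, Mbeki, Sorensen and Takahashi (each a member of the cathedral chapter); then Chaudhari, Eriksen and Kapoor (each not a chapter member).
Among Horvat, Mbeki, Sorensen and Takahashi, alphabetically by surname: Horvat before Mbeki before Sorensen before Takahashi.
Among Chaudhari, Eriksen and Kapoor, alphabetically by surname: Chaudhari before Eriksen before Kapoor.
Order: Horvat, Mbeki, Sorensen, Takahashi, Chaudhari, Eriksen, Kapoor. So position 4.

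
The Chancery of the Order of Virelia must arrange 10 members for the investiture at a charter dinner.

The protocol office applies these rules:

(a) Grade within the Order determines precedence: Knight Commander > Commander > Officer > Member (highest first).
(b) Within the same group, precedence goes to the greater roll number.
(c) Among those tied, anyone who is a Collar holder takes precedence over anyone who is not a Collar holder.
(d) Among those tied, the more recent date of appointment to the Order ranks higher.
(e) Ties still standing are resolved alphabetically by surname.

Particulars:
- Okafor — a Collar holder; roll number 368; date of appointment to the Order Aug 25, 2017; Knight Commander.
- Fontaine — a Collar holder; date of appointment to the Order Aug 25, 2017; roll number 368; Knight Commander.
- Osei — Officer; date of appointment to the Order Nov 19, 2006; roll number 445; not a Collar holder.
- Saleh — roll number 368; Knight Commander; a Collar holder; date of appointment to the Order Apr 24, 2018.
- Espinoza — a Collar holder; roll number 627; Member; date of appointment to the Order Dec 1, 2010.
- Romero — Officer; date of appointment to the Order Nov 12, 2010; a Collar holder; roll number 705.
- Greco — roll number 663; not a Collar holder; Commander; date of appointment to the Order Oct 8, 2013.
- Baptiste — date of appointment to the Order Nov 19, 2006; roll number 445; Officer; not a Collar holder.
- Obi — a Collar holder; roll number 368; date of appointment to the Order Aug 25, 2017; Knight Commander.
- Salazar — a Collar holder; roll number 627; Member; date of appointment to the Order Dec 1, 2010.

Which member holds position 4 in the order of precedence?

By grade within the Order: Saleh, Fontaine, Obi and Okafor (Knight Commander); then Greco (Commander); then Romero, Baptiste and Osei (Officer); then Espinoza and Salazar (Member).
Saleh, Fontaine, Obi and Okafor all have roll number 368, so the next rule applies.
Saleh, Fontaine, Obi and Okafor are each a Collar holder, so the next rule applies.
Among Saleh, Fontaine, Obi and Okafor, by date of appointment to the Order (later first): Saleh (Apr 24, 2018) before Fontaine, Obi and Okafor (Aug 25, 2017).
Among Fontaine, Obi and Okafor, alphabetically by surname: Fontaine before Obi before Okafor.
Among Romero, Baptiste and Osei, by roll number (higher first): Romero (705) before Baptiste and Osei (445).
Baptiste and Osei are each not a Collar holder, so the next rule applies.
Baptiste and Osei both have date of appointment to the Order Nov 19, 2006, so the next rule applies.
Among Baptiste and Osei, alphabetically by surname: Baptiste before Osei.
Espinoza and Salazar both have roll number 627, so the next rule applies.
Espinoza and Salazar are each a Collar holder, so the next rule applies.
Espinoza and Salazar both have date of appointment to the Order Dec 1, 2010, so the next rule applies.
Among Espinoza and Salazar, alphabetically by surname: Espinoza before Salazar.
Order: Saleh, Fontaine, Obi, Okafor, Greco, Romero, Baptiste, Osei, Espinoza, Salazar.

Okafor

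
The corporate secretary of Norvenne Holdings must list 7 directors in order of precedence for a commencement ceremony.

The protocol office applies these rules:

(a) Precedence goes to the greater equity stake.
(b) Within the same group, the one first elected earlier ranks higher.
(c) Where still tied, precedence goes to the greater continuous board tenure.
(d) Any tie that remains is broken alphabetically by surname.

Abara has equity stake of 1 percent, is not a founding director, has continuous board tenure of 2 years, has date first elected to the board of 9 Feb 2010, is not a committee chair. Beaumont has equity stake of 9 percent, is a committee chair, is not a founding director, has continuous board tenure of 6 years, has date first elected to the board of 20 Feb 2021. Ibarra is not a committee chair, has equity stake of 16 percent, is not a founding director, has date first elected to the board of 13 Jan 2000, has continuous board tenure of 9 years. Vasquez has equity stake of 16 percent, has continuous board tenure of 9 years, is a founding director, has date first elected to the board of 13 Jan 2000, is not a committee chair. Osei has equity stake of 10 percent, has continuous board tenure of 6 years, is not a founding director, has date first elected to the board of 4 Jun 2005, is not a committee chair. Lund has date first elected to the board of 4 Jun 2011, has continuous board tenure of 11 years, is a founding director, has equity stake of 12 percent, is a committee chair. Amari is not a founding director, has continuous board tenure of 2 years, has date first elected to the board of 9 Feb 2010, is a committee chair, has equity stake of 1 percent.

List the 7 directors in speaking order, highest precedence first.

By equity stake (higher first): Ibarra and Vasquez (both 16 percent); then Lund (12 percent); then Osei (10 percent); then Beaumont (9 percent); then Abara and Amari (both 1 percent).
Ibarra and Vasquez both have date first elected to the board 13 Jan 2000, so the next rule applies.
Ibarra and Vasquez both have continuous board tenure 9 years, so the next rule applies.
Among Ibarra and Vasquez, alphabetically by surname: Ibarra before Vasquez.
Abara and Amari both have date first elected to the board 9 Feb 2010, so the next rule applies.
Abara and Amari both have continuous board tenure 2 years, so the next rule applies.
Among Abara and Amari, alphabetically by surname: Abara before Amari.
Full order: Ibarra, Vasquez, Lund, Osei, Beaumont, Abara, Amari.

Ibarra, Vasquez, Lund, Osei, Beaumont, Abara, Amari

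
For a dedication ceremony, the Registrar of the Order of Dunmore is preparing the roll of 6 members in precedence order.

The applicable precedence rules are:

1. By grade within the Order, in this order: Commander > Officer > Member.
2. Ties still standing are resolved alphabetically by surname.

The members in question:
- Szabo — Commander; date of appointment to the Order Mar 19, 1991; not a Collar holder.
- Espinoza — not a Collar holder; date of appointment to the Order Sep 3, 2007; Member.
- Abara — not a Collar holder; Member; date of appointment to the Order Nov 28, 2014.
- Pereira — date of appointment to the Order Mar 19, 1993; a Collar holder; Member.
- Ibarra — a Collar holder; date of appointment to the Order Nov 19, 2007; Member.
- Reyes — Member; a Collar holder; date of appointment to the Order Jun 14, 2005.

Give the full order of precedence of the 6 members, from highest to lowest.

Szabo, Abara, Espinoza, Ibarra, Pereira, Reyes

By grade within the Order: Szabo (Commander); then Abara, Espinoza, Ibarra, Pereira and Reyes (Member).
Among Abara, Espinoza, Ibarra, Pereira and Reyes, alphabetically by surname: Abara before Espinoza before Ibarra before Pereira before Reyes.
Full order: Szabo, Abara, Espinoza, Ibarra, Pereira, Reyes.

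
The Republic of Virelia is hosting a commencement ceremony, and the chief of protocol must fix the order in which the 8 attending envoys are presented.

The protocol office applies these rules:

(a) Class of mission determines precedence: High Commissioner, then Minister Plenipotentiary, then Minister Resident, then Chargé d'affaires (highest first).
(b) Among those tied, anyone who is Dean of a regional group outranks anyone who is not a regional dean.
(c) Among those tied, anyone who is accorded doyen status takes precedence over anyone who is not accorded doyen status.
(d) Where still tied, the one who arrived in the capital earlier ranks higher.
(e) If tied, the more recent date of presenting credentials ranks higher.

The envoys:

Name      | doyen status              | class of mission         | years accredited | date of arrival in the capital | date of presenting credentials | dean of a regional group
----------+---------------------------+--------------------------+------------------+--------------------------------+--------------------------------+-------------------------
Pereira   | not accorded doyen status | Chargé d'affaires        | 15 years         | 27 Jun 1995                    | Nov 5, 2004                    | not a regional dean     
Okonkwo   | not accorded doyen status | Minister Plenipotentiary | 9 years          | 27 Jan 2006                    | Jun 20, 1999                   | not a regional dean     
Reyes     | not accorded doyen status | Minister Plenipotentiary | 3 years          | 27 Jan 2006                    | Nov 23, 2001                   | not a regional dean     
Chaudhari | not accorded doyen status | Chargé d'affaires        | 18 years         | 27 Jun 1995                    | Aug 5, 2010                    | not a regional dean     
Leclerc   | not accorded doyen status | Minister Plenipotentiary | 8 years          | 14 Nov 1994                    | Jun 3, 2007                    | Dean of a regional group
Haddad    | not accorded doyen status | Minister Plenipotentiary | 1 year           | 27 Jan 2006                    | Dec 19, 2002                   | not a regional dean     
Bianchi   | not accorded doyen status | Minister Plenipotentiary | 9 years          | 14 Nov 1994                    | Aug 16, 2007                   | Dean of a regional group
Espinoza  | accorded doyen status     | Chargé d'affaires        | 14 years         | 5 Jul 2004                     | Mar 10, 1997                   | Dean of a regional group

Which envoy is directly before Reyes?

Haddad

By class of mission: Bianchi, Leclerc, Haddad, Reyes and Okonkwo (Minister Plenipotentiary); then Espinoza, Chaudhari and Pereira (Chargé d'affaires).
Among Bianchi, Leclerc, Haddad, Reyes and Okonkwo, Dean of a regional group before not a regional dean: Bianchi and Leclerc (Dean of a regional group) before Haddad, Reyes and Okonkwo (not a regional dean).
Bianchi and Leclerc are each not accorded doyen status, so the next rule applies.
Bianchi and Leclerc both have date of arrival in the capital 14 Nov 1994, so the next rule applies.
Among Bianchi and Leclerc, by date of presenting credentials (later first): Bianchi (Aug 16, 2007) before Leclerc (Jun 3, 2007).
Haddad, Reyes and Okonkwo are each not accorded doyen status, so the next rule applies.
Haddad, Reyes and Okonkwo all have date of arrival in the capital 27 Jan 2006, so the next rule applies.
Among Haddad, Reyes and Okonkwo, by date of presenting credentials (later first): Haddad (Dec 19, 2002) before Reyes (Nov 23, 2001) before Okonkwo (Jun 20, 1999).
Among Espinoza, Chaudhari and Pereira, Dean of a regional group before not a regional dean: Espinoza (Dean of a regional group) before Chaudhari and Pereira (not a regional dean).
Chaudhari and Pereira are each not accorded doyen status, so the next rule applies.
Chaudhari and Pereira both have date of arrival in the capital 27 Jun 1995, so the next rule applies.
Among Chaudhari and Pereira, by date of presenting credentials (later first): Chaudhari (Aug 5, 2010) before Pereira (Nov 5, 2004).
Order: Bianchi, Leclerc, Haddad, Reyes, Okonkwo, Espinoza, Chaudhari, Pereira.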